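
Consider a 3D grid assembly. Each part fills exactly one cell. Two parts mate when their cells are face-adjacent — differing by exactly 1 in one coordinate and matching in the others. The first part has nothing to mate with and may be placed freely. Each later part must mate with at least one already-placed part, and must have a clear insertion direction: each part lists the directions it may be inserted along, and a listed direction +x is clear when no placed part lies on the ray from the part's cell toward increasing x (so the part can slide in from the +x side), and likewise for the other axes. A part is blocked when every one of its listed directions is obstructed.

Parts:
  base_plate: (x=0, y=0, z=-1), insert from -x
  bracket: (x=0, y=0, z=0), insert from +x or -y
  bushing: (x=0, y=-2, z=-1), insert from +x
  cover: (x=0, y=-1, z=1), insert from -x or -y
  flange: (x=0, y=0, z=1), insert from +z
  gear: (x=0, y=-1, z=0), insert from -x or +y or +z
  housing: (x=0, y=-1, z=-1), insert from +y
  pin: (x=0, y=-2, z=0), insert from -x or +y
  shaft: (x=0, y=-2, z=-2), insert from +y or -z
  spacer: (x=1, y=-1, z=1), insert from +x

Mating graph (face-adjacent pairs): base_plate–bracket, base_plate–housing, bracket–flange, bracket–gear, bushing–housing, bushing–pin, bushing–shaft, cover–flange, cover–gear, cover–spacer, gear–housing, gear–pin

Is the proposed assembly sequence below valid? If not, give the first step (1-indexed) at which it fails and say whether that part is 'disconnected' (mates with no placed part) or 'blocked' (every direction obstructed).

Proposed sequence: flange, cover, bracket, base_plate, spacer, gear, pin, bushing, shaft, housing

1. flange@(0, 0, 1) [+z clear] — {flange}
2. cover@(0, -1, 1) [-x clear] — {cover, flange}
3. bracket@(0, 0, 0) [+x clear] — {bracket, cover, flange}
4. base_plate@(0, 0, -1) [-x clear] — {base_plate, bracket, cover, flange}
5. spacer@(1, -1, 1) [+x clear] — {base_plate, bracket, cover, flange, spacer}
6. gear@(0, -1, 0) [-x clear] — {base_plate, bracket, cover, flange, gear, spacer}
7. pin@(0, -2, 0) [-x clear] — {base_plate, bracket, cover, flange, gear, pin, spacer}
8. bushing@(0, -2, -1) [+x clear] — {base_plate, bracket, bushing, cover, flange, gear, pin, spacer}
9. shaft@(0, -2, -2) [+y clear] — {base_plate, bracket, bushing, cover, flange, gear, pin, shaft, spacer}
10. housing@(0, -1, -1) — +y all obstructed ⇒ blocked

Invalid at step 10 (blocked)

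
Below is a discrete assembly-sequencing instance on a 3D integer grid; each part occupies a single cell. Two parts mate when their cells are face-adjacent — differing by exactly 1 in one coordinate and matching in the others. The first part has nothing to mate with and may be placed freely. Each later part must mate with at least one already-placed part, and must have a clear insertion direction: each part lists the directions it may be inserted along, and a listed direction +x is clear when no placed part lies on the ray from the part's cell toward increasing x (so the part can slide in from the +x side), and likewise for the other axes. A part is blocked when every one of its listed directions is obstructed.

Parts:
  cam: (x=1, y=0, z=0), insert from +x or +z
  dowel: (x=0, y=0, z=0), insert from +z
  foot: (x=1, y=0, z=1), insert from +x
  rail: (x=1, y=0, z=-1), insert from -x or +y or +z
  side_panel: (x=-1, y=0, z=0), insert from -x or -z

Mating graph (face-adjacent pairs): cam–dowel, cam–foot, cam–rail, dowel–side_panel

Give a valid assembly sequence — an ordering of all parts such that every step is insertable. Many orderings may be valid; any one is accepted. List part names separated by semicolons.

side_panel; dowel; cam; foot; rail

1. side_panel@(-1, 0, 0) [-x clear] — {side_panel}
2. dowel@(0, 0, 0) [+z clear] — {dowel, side_panel}
3. cam@(1, 0, 0) [+x clear] — {cam, dowel, side_panel}
4. foot@(1, 0, 1) [+x clear] — {cam, dowel, foot, side_panel}
5. rail@(1, 0, -1) [-x clear] — {cam, dowel, foot, rail, side_panel}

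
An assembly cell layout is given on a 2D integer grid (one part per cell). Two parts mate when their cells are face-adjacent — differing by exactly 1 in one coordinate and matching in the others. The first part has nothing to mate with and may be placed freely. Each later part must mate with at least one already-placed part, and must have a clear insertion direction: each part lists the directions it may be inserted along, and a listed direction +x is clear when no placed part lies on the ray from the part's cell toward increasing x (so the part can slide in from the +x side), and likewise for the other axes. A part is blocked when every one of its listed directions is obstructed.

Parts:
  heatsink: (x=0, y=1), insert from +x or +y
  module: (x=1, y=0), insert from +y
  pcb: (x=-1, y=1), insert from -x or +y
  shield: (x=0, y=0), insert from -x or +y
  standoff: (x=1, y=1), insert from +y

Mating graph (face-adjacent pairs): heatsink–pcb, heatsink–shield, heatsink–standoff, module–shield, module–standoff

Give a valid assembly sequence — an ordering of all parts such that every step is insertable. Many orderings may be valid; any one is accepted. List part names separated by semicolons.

module; shield; standoff; heatsink; pcb

1. module@(1, 0) [+y clear] — {module}
2. shield@(0, 0) [-x clear] — {module, shield}
3. standoff@(1, 1) [+y clear] — {module, shield, standoff}
4. heatsink@(0, 1) [+y clear] — {heatsink, module, shield, standoff}
5. pcb@(-1, 1) [-x clear] — {heatsink, module, pcb, shield, standoff}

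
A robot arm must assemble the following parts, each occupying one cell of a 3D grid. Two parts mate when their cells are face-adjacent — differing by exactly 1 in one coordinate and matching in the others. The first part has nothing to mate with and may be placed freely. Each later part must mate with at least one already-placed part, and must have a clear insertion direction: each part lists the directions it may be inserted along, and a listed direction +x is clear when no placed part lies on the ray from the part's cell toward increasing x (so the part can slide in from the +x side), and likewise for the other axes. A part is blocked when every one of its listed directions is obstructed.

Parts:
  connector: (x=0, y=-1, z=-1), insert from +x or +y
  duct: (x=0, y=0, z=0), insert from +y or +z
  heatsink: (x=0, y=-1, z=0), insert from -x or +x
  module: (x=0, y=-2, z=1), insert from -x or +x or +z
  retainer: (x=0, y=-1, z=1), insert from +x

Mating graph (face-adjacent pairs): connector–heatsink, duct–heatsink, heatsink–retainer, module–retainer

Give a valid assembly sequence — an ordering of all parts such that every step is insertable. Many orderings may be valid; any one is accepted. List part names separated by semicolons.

retainer; module; heatsink; connector; duct

1. retainer@(0, -1, 1) [+x clear] — {retainer}
2. module@(0, -2, 1) [-x clear] — {module, retainer}
3. heatsink@(0, -1, 0) [-x clear] — {heatsink, module, retainer}
4. connector@(0, -1, -1) [+x clear] — {connector, heatsink, module, retainer}
5. duct@(0, 0, 0) [+y clear] — {connector, duct, heatsink, module, retainer}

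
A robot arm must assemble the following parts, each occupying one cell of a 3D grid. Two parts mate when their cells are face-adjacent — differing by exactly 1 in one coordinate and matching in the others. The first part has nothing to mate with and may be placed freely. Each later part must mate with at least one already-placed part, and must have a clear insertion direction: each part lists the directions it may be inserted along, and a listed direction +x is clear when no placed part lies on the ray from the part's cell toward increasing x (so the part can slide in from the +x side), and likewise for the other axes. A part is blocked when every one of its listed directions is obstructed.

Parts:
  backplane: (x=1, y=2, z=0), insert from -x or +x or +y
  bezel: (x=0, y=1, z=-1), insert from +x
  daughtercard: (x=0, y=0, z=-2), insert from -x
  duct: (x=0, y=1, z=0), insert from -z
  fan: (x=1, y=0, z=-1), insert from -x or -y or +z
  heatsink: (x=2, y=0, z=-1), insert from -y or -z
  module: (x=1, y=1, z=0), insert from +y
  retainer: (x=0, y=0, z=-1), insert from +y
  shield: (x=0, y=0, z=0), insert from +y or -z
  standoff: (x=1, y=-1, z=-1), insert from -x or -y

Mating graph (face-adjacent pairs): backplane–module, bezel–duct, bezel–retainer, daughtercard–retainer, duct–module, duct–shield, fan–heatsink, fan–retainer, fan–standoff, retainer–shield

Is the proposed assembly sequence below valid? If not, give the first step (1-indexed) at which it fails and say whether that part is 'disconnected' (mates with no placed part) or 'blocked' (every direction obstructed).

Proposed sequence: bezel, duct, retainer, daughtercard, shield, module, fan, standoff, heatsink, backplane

Invalid at step 2 (blocked)

1. bezel@(0, 1, -1) [+x clear] — {bezel}
2. duct@(0, 1, 0) — -z all obstructed ⇒ blocked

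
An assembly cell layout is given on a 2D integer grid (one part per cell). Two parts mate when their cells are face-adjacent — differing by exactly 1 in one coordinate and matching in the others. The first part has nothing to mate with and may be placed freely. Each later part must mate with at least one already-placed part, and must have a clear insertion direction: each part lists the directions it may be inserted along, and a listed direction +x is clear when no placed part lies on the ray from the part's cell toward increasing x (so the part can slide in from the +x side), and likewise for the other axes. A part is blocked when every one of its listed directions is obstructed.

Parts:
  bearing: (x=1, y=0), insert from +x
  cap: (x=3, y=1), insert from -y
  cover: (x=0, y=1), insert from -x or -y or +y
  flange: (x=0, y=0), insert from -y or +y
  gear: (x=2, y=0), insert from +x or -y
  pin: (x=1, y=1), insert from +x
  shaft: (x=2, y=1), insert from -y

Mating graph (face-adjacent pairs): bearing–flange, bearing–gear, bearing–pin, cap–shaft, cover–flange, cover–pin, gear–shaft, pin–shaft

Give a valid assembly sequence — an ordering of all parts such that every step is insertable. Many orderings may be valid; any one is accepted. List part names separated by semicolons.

bearing; pin; shaft; cover; gear; cap; flange

1. bearing@(1, 0) [+x clear] — {bearing}
2. pin@(1, 1) [+x clear] — {bearing, pin}
3. shaft@(2, 1) [-y clear] — {bearing, pin, shaft}
4. cover@(0, 1) [-x clear] — {bearing, cover, pin, shaft}
5. gear@(2, 0) [+x clear] — {bearing, cover, gear, pin, shaft}
6. cap@(3, 1) [-y clear] — {bearing, cap, cover, gear, pin, shaft}
7. flange@(0, 0) [-y clear] — {bearing, cap, cover, flange, gear, pin, shaft}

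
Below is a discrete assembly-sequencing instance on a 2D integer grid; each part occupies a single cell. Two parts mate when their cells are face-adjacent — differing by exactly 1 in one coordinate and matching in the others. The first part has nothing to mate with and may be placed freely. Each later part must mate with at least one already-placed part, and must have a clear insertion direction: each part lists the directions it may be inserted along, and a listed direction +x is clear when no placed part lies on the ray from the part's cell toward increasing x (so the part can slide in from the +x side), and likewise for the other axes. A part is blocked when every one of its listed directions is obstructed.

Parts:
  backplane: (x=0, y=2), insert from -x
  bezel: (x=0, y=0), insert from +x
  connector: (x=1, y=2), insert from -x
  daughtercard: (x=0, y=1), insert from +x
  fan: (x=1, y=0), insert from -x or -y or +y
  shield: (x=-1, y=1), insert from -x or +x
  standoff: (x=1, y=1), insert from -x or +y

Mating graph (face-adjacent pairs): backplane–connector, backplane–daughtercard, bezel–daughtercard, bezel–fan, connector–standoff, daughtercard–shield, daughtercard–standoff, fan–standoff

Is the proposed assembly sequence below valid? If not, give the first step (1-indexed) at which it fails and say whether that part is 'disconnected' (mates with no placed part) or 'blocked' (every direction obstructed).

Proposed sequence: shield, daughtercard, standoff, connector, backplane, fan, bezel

1. shield@(-1, 1) [-x clear] — {shield}
2. daughtercard@(0, 1) [+x clear] — {daughtercard, shield}
3. standoff@(1, 1) [+y clear] — {daughtercard, shield, standoff}
4. connector@(1, 2) [-x clear] — {connector, daughtercard, shield, standoff}
5. backplane@(0, 2) [-x clear] — {backplane, connector, daughtercard, shield, standoff}
6. fan@(1, 0) [-x clear] — {backplane, connector, daughtercard, fan, shield, standoff}
7. bezel@(0, 0) — +x all obstructed ⇒ blocked

Invalid at step 7 (blocked)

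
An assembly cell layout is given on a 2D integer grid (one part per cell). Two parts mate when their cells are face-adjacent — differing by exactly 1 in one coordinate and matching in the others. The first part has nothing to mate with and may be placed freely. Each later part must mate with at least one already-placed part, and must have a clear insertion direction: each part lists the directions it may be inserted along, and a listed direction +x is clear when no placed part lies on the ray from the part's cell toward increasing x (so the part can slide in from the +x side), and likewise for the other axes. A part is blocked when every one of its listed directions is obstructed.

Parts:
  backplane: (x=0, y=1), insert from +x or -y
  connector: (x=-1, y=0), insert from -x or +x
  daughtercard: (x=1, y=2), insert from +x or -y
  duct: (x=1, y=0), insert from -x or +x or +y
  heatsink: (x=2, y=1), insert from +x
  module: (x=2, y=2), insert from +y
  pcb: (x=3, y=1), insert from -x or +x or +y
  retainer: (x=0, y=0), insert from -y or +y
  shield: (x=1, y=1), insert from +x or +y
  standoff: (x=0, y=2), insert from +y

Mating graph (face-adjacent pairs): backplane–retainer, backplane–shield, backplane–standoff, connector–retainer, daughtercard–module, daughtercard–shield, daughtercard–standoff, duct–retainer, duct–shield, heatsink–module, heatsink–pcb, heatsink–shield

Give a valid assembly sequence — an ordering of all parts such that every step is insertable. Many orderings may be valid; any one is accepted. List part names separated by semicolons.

shield; heatsink; duct; pcb; daughtercard; standoff; module; backplane; retainer; connector

1. shield@(1, 1) [+x clear] — {shield}
2. heatsink@(2, 1) [+x clear] — {heatsink, shield}
3. duct@(1, 0) [-x clear] — {duct, heatsink, shield}
4. pcb@(3, 1) [+x clear] — {duct, heatsink, pcb, shield}
5. daughtercard@(1, 2) [+x clear] — {daughtercard, duct, heatsink, pcb, shield}
6. standoff@(0, 2) [+y clear] — {daughtercard, duct, heatsink, pcb, shield, standoff}
7. module@(2, 2) [+y clear] — {daughtercard, duct, heatsink, module, pcb, shield, standoff}
8. backplane@(0, 1) [-y clear] — {backplane, daughtercard, duct, heatsink, module, pcb, shield, standoff}
9. retainer@(0, 0) [-y clear] — {backplane, daughtercard, duct, heatsink, module, pcb, retainer, shield, standoff}
10. connector@(-1, 0) [-x clear] — {backplane, connector, daughtercard, duct, heatsink, module, pcb, retainer, shield, standoff}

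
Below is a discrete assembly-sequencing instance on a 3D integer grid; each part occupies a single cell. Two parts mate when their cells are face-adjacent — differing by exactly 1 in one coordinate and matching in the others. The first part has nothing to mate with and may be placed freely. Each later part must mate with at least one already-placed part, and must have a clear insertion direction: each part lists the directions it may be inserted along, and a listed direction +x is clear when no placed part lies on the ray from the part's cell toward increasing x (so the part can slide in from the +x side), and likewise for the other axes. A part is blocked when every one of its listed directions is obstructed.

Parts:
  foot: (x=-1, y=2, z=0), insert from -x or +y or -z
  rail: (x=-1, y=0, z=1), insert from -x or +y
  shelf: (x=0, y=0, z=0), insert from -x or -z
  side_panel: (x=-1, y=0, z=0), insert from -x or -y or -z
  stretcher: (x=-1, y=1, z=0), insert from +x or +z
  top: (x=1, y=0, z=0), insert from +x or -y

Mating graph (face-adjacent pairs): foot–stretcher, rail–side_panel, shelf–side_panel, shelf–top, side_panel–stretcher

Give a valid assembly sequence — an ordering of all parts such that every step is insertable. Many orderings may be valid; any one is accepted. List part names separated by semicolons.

1. stretcher@(-1, 1, 0) [+x clear] — {stretcher}
2. foot@(-1, 2, 0) [-x clear] — {foot, stretcher}
3. side_panel@(-1, 0, 0) [-x clear] — {foot, side_panel, stretcher}
4. rail@(-1, 0, 1) [-x clear] — {foot, rail, side_panel, stretcher}
5. shelf@(0, 0, 0) [-z clear] — {foot, rail, shelf, side_panel, stretcher}
6. top@(1, 0, 0) [+x clear] — {foot, rail, shelf, side_panel, stretcher, top}

stretcher; foot; side_panel; rail; shelf; top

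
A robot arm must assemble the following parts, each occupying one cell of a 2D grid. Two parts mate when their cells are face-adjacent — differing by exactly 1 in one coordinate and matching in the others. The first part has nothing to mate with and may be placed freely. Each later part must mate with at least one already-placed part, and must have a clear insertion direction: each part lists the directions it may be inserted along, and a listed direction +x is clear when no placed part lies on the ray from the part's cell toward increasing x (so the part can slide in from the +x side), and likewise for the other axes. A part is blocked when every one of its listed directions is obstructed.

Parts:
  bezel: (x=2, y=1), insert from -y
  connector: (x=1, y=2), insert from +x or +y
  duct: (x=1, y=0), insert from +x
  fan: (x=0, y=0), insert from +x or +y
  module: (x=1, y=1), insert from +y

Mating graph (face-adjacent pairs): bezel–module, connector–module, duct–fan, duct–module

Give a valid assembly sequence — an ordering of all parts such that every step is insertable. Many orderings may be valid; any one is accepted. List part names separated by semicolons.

1. bezel@(2, 1) [-y clear] — {bezel}
2. module@(1, 1) [+y clear] — {bezel, module}
3. duct@(1, 0) [+x clear] — {bezel, duct, module}
4. fan@(0, 0) [+y clear] — {bezel, duct, fan, module}
5. connector@(1, 2) [+x clear] — {bezel, connector, duct, fan, module}

bezel; module; duct; fan; connector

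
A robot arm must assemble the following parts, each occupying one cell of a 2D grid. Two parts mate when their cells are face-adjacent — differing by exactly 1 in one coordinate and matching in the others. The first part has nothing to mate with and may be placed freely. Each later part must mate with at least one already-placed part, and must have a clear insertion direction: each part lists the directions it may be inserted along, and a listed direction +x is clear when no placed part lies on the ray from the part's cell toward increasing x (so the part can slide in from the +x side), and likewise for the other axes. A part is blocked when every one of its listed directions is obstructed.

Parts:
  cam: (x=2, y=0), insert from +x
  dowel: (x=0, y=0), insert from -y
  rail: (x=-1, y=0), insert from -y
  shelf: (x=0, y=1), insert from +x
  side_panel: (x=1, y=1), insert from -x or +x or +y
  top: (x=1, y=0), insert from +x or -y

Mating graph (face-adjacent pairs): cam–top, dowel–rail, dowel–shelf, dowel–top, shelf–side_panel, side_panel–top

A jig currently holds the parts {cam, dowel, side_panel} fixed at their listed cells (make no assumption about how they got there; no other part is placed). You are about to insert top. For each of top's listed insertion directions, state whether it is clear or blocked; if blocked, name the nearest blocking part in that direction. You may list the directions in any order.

+x: blocked by cam; -y: clear

+x: nearest on ray is cam@(2, 0) ⇒ blocked
-y: ray from top(1, 0) has no placed part ⇒ clear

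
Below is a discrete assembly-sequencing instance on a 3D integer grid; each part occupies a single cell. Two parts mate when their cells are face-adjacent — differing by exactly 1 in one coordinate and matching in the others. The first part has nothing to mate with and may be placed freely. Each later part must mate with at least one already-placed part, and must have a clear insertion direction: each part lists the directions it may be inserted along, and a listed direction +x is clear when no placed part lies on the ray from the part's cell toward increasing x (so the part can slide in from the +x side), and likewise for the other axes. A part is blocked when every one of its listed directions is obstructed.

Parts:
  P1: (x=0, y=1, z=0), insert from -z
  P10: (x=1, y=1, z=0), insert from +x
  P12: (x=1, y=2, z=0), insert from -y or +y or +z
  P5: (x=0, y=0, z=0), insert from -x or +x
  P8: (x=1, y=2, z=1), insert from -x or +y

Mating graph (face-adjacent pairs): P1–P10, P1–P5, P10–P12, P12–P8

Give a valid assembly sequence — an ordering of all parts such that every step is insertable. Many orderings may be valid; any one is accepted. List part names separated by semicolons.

1. P8@(1, 2, 1) [-x clear] — {P8}
2. P12@(1, 2, 0) [-y clear] — {P12, P8}
3. P10@(1, 1, 0) [+x clear] — {P10, P12, P8}
4. P1@(0, 1, 0) [-z clear] — {P1, P10, P12, P8}
5. P5@(0, 0, 0) [-x clear] — {P1, P10, P12, P5, P8}

P8; P12; P10; P1; P5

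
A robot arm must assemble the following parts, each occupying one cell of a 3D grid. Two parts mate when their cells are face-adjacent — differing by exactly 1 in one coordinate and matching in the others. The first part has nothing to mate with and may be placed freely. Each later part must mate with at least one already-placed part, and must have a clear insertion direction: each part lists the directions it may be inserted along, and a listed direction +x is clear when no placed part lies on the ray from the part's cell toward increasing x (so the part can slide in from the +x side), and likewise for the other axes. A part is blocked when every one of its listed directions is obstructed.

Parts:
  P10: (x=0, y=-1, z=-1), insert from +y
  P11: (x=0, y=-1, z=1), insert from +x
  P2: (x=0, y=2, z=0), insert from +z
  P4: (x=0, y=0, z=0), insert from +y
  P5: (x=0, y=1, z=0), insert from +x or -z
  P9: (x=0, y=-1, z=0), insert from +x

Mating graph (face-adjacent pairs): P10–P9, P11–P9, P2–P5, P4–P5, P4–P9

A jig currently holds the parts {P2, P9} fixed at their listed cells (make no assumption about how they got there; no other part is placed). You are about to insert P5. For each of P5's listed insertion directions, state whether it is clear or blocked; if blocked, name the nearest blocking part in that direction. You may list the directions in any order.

+x: clear; -z: clear

+x: ray from P5(0, 1, 0) has no placed part ⇒ clear
-z: ray from P5(0, 1, 0) has no placed part ⇒ clear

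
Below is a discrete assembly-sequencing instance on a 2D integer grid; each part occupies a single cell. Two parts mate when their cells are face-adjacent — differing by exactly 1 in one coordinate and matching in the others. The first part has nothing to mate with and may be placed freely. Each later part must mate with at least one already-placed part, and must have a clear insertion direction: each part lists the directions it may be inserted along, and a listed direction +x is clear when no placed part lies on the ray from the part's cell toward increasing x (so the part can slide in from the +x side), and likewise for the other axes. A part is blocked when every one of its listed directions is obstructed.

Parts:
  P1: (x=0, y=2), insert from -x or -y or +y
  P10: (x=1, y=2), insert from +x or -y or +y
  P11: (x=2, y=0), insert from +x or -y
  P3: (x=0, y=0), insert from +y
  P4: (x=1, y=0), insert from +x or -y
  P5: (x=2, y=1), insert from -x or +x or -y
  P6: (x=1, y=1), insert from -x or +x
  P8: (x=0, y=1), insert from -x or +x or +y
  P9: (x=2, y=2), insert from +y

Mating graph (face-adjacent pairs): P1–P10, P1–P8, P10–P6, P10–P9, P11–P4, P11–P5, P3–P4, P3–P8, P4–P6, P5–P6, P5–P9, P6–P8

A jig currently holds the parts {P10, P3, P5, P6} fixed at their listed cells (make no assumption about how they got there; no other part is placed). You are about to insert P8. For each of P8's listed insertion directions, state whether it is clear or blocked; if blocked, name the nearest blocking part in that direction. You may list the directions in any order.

-x: ray from P8(0, 1) has no placed part ⇒ clear
+x: nearest on ray is P6@(1, 1) ⇒ blocked
+y: ray from P8(0, 1) has no placed part ⇒ clear

+x: blocked by P6; +y: clear; -x: clear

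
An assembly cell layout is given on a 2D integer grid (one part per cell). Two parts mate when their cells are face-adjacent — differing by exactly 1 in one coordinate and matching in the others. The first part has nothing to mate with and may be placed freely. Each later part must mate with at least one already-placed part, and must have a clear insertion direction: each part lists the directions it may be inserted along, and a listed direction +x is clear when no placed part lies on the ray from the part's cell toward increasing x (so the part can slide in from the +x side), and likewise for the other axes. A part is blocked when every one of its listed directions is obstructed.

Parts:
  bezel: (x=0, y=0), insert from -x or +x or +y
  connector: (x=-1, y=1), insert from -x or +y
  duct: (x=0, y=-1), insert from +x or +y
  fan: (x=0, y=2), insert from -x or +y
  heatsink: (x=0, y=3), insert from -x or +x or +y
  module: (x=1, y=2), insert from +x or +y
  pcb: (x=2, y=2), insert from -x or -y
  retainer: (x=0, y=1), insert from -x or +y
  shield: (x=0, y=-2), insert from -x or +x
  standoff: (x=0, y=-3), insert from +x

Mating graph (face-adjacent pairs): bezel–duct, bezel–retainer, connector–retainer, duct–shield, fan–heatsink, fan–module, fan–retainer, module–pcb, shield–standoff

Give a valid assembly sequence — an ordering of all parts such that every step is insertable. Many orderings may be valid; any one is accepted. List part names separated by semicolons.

1. standoff@(0, -3) [+x clear] — {standoff}
2. shield@(0, -2) [-x clear] — {shield, standoff}
3. duct@(0, -1) [+x clear] — {duct, shield, standoff}
4. bezel@(0, 0) [-x clear] — {bezel, duct, shield, standoff}
5. retainer@(0, 1) [-x clear] — {bezel, duct, retainer, shield, standoff}
6. connector@(-1, 1) [-x clear] — {bezel, connector, duct, retainer, shield, standoff}
7. fan@(0, 2) [-x clear] — {bezel, connector, duct, fan, retainer, shield, standoff}
8. module@(1, 2) [+x clear] — {bezel, connector, duct, fan, module, retainer, shield, standoff}
9. pcb@(2, 2) [-y clear] — {bezel, connector, duct, fan, module, pcb, retainer, shield, standoff}
10. heatsink@(0, 3) [-x clear] — {bezel, connector, duct, fan, heatsink, module, pcb, retainer, shield, standoff}

standoff; shield; duct; bezel; retainer; connector; fan; module; pcb; heatsink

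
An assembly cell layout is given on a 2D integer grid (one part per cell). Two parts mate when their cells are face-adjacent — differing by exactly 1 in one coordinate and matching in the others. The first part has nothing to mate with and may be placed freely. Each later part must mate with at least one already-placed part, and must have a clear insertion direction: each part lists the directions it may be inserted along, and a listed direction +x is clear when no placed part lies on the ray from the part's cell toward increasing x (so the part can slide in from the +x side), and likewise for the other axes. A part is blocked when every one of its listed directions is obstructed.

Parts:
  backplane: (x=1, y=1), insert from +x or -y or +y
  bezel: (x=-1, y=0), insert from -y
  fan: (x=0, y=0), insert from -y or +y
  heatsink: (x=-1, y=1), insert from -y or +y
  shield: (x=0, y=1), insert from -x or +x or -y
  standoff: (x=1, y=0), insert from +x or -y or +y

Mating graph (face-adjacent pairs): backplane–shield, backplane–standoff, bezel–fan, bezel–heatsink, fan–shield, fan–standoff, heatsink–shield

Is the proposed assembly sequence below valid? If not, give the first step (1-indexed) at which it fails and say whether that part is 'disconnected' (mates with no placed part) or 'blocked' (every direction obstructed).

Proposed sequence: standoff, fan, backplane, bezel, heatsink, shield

Invalid at step 6 (blocked)

1. standoff@(1, 0) [+x clear] — {standoff}
2. fan@(0, 0) [-y clear] — {fan, standoff}
3. backplane@(1, 1) [+x clear] — {backplane, fan, standoff}
4. bezel@(-1, 0) [-y clear] — {backplane, bezel, fan, standoff}
5. heatsink@(-1, 1) [+y clear] — {backplane, bezel, fan, heatsink, standoff}
6. shield@(0, 1) — -x/+x/-y all obstructed ⇒ blocked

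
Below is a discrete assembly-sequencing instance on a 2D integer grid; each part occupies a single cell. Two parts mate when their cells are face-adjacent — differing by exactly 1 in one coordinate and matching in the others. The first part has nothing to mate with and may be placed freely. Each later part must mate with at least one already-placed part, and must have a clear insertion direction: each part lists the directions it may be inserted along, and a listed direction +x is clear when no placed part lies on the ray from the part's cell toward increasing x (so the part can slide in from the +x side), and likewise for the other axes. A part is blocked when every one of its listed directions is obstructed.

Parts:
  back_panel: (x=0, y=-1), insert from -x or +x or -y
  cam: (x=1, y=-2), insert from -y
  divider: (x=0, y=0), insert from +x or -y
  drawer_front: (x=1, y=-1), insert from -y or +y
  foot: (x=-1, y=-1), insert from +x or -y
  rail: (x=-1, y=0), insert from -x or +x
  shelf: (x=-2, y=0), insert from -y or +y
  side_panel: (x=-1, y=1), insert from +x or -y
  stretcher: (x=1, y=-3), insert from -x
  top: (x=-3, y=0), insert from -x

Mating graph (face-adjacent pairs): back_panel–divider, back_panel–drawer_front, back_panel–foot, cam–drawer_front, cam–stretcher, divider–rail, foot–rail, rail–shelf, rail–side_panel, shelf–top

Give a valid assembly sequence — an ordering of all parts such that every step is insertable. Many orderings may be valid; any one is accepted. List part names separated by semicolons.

1. back_panel@(0, -1) [-x clear] — {back_panel}
2. drawer_front@(1, -1) [-y clear] — {back_panel, drawer_front}
3. foot@(-1, -1) [-y clear] — {back_panel, drawer_front, foot}
4. rail@(-1, 0) [-x clear] — {back_panel, drawer_front, foot, rail}
5. side_panel@(-1, 1) [+x clear] — {back_panel, drawer_front, foot, rail, side_panel}
6. cam@(1, -2) [-y clear] — {back_panel, cam, drawer_front, foot, rail, side_panel}
7. stretcher@(1, -3) [-x clear] — {back_panel, cam, drawer_front, foot, rail, side_panel, stretcher}
8. divider@(0, 0) [+x clear] — {back_panel, cam, divider, drawer_front, foot, rail, side_panel, stretcher}
9. shelf@(-2, 0) [-y clear] — {back_panel, cam, divider, drawer_front, foot, rail, shelf, side_panel, stretcher}
10. top@(-3, 0) [-x clear] — {back_panel, cam, divider, drawer_front, foot, rail, shelf, side_panel, stretcher, top}

back_panel; drawer_front; foot; rail; side_panel; cam; stretcher; divider; shelf; top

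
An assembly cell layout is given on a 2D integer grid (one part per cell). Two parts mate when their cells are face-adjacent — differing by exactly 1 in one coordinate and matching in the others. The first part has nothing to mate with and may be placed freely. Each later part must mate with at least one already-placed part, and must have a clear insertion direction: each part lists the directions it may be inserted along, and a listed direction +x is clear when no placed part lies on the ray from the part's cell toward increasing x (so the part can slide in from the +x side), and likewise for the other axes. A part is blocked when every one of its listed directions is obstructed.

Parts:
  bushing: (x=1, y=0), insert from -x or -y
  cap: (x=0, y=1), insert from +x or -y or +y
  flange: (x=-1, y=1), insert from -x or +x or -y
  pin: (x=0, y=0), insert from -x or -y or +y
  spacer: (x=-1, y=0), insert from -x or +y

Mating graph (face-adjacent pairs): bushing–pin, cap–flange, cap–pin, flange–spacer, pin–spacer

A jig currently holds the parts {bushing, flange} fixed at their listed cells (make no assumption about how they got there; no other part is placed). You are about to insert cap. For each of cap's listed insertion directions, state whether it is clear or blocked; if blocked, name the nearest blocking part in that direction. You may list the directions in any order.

+x: ray from cap(0, 1) has no placed part ⇒ clear
-y: ray from cap(0, 1) has no placed part ⇒ clear
+y: ray from cap(0, 1) has no placed part ⇒ clear

+x: clear; +y: clear; -y: clear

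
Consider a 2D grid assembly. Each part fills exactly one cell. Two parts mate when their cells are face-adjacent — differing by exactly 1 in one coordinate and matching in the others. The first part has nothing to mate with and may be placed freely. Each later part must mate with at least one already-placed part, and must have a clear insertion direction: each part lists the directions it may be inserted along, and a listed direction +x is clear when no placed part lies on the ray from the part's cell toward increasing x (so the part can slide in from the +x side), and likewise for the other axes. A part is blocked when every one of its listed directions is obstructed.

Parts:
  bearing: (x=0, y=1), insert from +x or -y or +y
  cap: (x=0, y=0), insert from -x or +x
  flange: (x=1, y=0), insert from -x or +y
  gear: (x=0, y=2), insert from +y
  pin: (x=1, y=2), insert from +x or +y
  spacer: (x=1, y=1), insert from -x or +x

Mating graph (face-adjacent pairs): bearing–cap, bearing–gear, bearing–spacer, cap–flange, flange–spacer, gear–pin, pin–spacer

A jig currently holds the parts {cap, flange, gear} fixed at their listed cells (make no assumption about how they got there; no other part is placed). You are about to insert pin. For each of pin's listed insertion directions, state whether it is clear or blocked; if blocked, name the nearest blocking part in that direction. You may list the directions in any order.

+x: ray from pin(1, 2) has no placed part ⇒ clear
+y: ray from pin(1, 2) has no placed part ⇒ clear

+x: clear; +y: clear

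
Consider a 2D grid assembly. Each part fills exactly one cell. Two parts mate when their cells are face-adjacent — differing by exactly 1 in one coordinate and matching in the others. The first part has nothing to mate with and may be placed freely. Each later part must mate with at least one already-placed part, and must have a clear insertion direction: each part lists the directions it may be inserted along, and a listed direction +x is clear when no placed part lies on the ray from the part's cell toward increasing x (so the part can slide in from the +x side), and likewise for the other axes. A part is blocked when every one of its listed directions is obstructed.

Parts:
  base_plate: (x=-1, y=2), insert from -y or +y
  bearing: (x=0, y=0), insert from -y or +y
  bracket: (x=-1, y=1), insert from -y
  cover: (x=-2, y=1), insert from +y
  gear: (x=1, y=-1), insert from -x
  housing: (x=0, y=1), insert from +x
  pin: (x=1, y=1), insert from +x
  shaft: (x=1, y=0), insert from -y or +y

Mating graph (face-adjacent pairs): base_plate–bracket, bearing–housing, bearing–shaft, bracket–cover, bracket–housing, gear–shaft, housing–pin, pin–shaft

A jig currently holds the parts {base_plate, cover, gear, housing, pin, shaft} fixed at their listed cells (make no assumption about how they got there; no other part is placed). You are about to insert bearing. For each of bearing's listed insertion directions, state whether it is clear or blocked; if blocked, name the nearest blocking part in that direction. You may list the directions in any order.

+y: blocked by housing; -y: clear

-y: ray from bearing(0, 0) has no placed part ⇒ clear
+y: nearest on ray is housing@(0, 1) ⇒ blocked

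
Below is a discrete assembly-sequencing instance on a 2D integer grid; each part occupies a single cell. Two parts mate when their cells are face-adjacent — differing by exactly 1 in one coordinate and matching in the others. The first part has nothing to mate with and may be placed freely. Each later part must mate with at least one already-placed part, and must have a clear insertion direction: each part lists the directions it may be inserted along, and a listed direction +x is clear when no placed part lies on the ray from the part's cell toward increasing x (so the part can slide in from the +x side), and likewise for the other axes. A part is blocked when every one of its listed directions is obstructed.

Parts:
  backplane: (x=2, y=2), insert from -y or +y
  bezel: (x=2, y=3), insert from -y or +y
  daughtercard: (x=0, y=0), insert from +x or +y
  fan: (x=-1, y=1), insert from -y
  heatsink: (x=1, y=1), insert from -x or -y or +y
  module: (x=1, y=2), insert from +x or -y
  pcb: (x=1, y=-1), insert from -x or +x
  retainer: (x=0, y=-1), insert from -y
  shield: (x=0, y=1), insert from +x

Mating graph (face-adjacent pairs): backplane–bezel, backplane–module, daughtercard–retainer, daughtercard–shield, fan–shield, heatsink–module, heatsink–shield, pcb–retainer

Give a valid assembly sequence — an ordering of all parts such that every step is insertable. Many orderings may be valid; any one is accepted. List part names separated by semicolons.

pcb; retainer; daughtercard; shield; fan; heatsink; module; backplane; bezel

1. pcb@(1, -1) [-x clear] — {pcb}
2. retainer@(0, -1) [-y clear] — {pcb, retainer}
3. daughtercard@(0, 0) [+x clear] — {daughtercard, pcb, retainer}
4. shield@(0, 1) [+x clear] — {daughtercard, pcb, retainer, shield}
5. fan@(-1, 1) [-y clear] — {daughtercard, fan, pcb, retainer, shield}
6. heatsink@(1, 1) [+y clear] — {daughtercard, fan, heatsink, pcb, retainer, shield}
7. module@(1, 2) [+x clear] — {daughtercard, fan, heatsink, module, pcb, retainer, shield}
8. backplane@(2, 2) [-y clear] — {backplane, daughtercard, fan, heatsink, module, pcb, retainer, shield}
9. bezel@(2, 3) [+y clear] — {backplane, bezel, daughtercard, fan, heatsink, module, pcb, retainer, shield}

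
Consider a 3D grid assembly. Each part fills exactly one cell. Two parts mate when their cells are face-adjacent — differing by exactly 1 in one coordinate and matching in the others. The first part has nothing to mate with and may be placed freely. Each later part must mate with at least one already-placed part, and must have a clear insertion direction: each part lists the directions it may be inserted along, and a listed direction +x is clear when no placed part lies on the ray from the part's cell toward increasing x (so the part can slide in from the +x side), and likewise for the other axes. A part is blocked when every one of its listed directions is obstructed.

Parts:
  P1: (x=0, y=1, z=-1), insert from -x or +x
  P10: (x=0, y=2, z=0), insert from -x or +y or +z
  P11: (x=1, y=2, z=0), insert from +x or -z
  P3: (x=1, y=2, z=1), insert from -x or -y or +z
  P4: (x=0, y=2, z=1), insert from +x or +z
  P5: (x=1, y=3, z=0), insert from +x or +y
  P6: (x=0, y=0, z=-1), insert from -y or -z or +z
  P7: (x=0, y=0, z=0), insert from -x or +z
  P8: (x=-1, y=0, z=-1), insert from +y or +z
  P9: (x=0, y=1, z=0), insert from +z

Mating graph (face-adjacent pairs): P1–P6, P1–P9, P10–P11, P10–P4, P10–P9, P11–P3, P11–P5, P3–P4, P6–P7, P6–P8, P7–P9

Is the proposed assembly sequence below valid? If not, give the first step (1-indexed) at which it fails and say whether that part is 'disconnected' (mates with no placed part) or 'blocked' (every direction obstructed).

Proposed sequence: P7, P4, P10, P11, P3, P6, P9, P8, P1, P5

Invalid at step 2 (disconnected)

1. P7@(0, 0, 0) [-x clear] — {P7}
2. P4@(0, 2, 1) — no placed neighbour ⇒ disconnected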